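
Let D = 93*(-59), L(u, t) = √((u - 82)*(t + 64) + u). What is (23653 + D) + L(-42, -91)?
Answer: 18166 + √3306 ≈ 18224.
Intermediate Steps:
L(u, t) = √(u + (-82 + u)*(64 + t)) (L(u, t) = √((-82 + u)*(64 + t) + u) = √(u + (-82 + u)*(64 + t)))
D = -5487
(23653 + D) + L(-42, -91) = (23653 - 5487) + √(-5248 - 82*(-91) + 65*(-42) - 91*(-42)) = 18166 + √(-5248 + 7462 - 2730 + 3822) = 18166 + √3306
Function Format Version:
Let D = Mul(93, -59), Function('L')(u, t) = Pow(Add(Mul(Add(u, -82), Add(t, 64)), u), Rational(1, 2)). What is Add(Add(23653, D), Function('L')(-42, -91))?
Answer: Add(18166, Pow(3306, Rational(1, 2))) ≈ 18224.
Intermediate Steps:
Function('L')(u, t) = Pow(Add(u, Mul(Add(-82, u), Add(64, t))), Rational(1, 2)) (Function('L')(u, t) = Pow(Add(Mul(Add(-82, u), Add(64, t)), u), Rational(1, 2)) = Pow(Add(u, Mul(Add(-82, u), Add(64, t))), Rational(1, 2)))
D = -5487
Add(Add(23653, D), Function('L')(-42, -91)) = Add(Add(23653, -5487), Pow(Add(-5248, Mul(-82, -91), Mul(65, -42), Mul(-91, -42)), Rational(1, 2))) = Add(18166, Pow(Add(-5248, 7462, -2730, 3822), Rational(1, 2))) = Add(18166, Pow(3306, Rational(1, 2)))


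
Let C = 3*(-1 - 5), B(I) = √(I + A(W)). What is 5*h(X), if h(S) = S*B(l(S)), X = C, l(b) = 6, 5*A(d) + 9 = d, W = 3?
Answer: -36*√30 ≈ -197.18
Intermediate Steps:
A(d) = -9/5 + d/5
B(I) = √(-6/5 + I) (B(I) = √(I + (-9/5 + (⅕)*3)) = √(I + (-9/5 + ⅗)) = √(I - 6/5) = √(-6/5 + I))
C = -18 (C = 3*(-6) = -18)
X = -18
h(S) = 2*S*√30/5 (h(S) = S*(√(-30 + 25*6)/5) = S*(√(-30 + 150)/5) = S*(√120/5) = S*((2*√30)/5) = S*(2*√30/5) = 2*S*√30/5)
5*h(X) = 5*((⅖)*(-18)*√30) = 5*(-36*√30/5) = -36*√30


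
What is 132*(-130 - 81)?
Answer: -27852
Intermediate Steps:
132*(-130 - 81) = 132*(-211) = -27852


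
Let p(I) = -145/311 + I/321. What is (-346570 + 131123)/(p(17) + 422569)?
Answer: -21508289457/42185444581 ≈ -0.50985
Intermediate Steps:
p(I) = -145/311 + I/321 (p(I) = -145*1/311 + I*(1/321) = -145/311 + I/321)
(-346570 + 131123)/(p(17) + 422569) = (-346570 + 131123)/((-145/311 + (1/321)*17) + 422569) = -215447/((-145/311 + 17/321) + 422569) = -215447/(-41258/99831 + 422569) = -215447/42185444581/99831 = -215447*99831/42185444581 = -21508289457/42185444581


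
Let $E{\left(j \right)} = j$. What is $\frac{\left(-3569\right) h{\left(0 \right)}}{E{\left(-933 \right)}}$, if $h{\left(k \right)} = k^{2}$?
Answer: $0$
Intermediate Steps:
$\frac{\left(-3569\right) h{\left(0 \right)}}{E{\left(-933 \right)}} = \frac{\left(-3569\right) 0^{2}}{-933} = \left(-3569\right) 0 \left(- \frac{1}{933}\right) = 0 \left(- \frac{1}{933}\right) = 0$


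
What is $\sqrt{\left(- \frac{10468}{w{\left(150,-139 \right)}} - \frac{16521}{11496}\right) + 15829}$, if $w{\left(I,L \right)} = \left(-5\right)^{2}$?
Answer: $\frac{\sqrt{1414168128742}}{9580} \approx 124.13$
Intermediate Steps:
$w{\left(I,L \right)} = 25$
$\sqrt{\left(- \frac{10468}{w{\left(150,-139 \right)}} - \frac{16521}{11496}\right) + 15829} = \sqrt{\left(- \frac{10468}{25} - \frac{16521}{11496}\right) + 15829} = \sqrt{\left(\left(-10468\right) \frac{1}{25} - \frac{5507}{3832}\right) + 15829} = \sqrt{\left(- \frac{10468}{25} - \frac{5507}{3832}\right) + 15829} = \sqrt{- \frac{40251051}{95800} + 15829} = \sqrt{\frac{1476167149}{95800}} = \frac{\sqrt{1414168128742}}{9580}$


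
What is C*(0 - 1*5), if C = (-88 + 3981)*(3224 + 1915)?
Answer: -100030635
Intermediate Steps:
C = 20006127 (C = 3893*5139 = 20006127)
C*(0 - 1*5) = 20006127*(0 - 1*5) = 20006127*(0 - 5) = 20006127*(-5) = -100030635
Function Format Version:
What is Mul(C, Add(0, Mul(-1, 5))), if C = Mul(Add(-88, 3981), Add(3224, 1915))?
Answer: -100030635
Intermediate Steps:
C = 20006127 (C = Mul(3893, 5139) = 20006127)
Mul(C, Add(0, Mul(-1, 5))) = Mul(20006127, Add(0, Mul(-1, 5))) = Mul(20006127, Add(0, -5)) = Mul(20006127, -5) = -100030635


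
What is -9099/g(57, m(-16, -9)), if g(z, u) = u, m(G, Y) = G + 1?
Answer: 3033/5 ≈ 606.60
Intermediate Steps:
m(G, Y) = 1 + G
-9099/g(57, m(-16, -9)) = -9099/(1 - 16) = -9099/(-15) = -9099*(-1/15) = 3033/5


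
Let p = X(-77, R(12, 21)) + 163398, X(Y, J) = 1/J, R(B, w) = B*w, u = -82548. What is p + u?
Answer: 20374201/252 ≈ 80850.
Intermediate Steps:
p = 41176297/252 (p = 1/(12*21) + 163398 = 1/252 + 163398 = 41176297/252 ≈ 1.6340e+5)
p + u = 41176297/252 - 82548 = 20374201/252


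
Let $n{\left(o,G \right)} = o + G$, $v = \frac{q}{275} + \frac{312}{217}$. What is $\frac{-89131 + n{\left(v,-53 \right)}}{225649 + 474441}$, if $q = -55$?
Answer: $- \frac{96763297}{759597650} \approx -0.12739$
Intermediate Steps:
$v = \frac{1343}{1085}$ ($v = - \frac{55}{275} + \frac{312}{217} = \left(-55\right) \frac{1}{275} + 312 \cdot \frac{1}{217} = - \frac{1}{5} + \frac{312}{217} = \frac{1343}{1085} \approx 1.2378$)
$n{\left(o,G \right)} = G + o$
$\frac{-89131 + n{\left(v,-53 \right)}}{225649 + 474441} = \frac{-89131 + \left(-53 + \frac{1343}{1085}\right)}{225649 + 474441} = \frac{-89131 - \frac{56162}{1085}}{700090} = \left(- \frac{96763297}{1085}\right) \frac{1}{700090} = - \frac{96763297}{759597650}$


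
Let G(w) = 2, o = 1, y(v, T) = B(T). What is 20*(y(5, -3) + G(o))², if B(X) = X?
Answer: 20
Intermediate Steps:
y(v, T) = T
20*(y(5, -3) + G(o))² = 20*(-3 + 2)² = 20*(-1)² = 20*1 = 20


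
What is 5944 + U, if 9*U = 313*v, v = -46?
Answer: 39098/9 ≈ 4344.2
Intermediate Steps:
U = -14398/9 (U = (313*(-46))/9 = (⅑)*(-14398) = -14398/9 ≈ -1599.8)
5944 + U = 5944 - 14398/9 = 39098/9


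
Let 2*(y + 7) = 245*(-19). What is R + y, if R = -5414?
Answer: -15497/2 ≈ -7748.5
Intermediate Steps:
y = -4669/2 (y = -7 + (245*(-19))/2 = -7 + (½)*(-4655) = -7 - 4655/2 = -4669/2 ≈ -2334.5)
R + y = -5414 - 4669/2 = -15497/2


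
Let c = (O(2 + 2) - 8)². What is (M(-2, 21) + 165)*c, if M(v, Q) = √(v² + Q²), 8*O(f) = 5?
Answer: 574365/64 + 3481*√445/64 ≈ 10122.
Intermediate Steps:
O(f) = 5/8 (O(f) = (⅛)*5 = 5/8)
M(v, Q) = √(Q² + v²)
c = 3481/64 (c = (5/8 - 8)² = (-59/8)² = 3481/64 ≈ 54.391)
(M(-2, 21) + 165)*c = (√(21² + (-2)²) + 165)*(3481/64) = (√(441 + 4) + 165)*(3481/64) = (√445 + 165)*(3481/64) = (165 + √445)*(3481/64) = 574365/64 + 3481*√445/64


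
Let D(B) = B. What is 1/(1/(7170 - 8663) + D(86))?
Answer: 1493/128397 ≈ 0.011628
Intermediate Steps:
1/(1/(7170 - 8663) + D(86)) = 1/(1/(7170 - 8663) + 86) = 1/(1/(-1493) + 86) = 1/(-1/1493 + 86) = 1/(128397/1493) = 1493/128397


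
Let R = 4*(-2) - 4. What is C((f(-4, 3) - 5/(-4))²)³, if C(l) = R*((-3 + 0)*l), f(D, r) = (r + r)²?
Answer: 7977101881632129/64 ≈ 1.2464e+14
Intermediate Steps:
R = -12 (R = -8 - 4 = -12)
f(D, r) = 4*r² (f(D, r) = (2*r)² = 4*r²)
C(l) = 36*l (C(l) = -12*(-3 + 0)*l = -(-36)*l = 36*l)
C((f(-4, 3) - 5/(-4))²)³ = (36*(4*3² - 5/(-4))²)³ = (36*(4*9 - 5*(-¼))²)³ = (36*(36 + 5/4)²)³ = (36*(149/4)²)³ = (36*(22201/16))³ = (199809/4)³ = 7977101881632129/64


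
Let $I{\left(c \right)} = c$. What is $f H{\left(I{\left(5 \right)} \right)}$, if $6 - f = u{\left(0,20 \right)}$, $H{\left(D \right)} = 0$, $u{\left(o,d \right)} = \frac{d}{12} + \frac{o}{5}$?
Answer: $0$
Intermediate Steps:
$u{\left(o,d \right)} = \frac{o}{5} + \frac{d}{12}$ ($u{\left(o,d \right)} = d \frac{1}{12} + o \frac{1}{5} = \frac{d}{12} + \frac{o}{5} = \frac{o}{5} + \frac{d}{12}$)
$f = \frac{13}{3}$ ($f = 6 - \left(\frac{1}{5} \cdot 0 + \frac{1}{12} \cdot 20\right) = 6 - \left(0 + \frac{5}{3}\right) = 6 - \frac{5}{3} = \frac{13}{3} \approx 4.3333$)
$f H{\left(I{\left(5 \right)} \right)} = \frac{13}{3} \cdot 0 = 0$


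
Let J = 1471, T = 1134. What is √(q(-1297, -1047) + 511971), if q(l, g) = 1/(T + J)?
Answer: 338*√30410770/2605 ≈ 715.52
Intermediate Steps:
q(l, g) = 1/2605 (q(l, g) = 1/(1134 + 1471) = 1/2605)
√(q(-1297, -1047) + 511971) = √(1/2605 + 511971) = √(1333684456/2605) = 338*√30410770/2605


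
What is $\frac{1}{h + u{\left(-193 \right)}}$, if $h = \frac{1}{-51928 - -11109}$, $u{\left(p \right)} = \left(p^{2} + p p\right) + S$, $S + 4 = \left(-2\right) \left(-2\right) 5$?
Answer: $\frac{40819}{3041586965} \approx 1.342 \cdot 10^{-5}$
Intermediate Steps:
$S = 16$ ($S = -4 + \left(-2\right) \left(-2\right) 5 = -4 + 4 \cdot 5 = -4 + 20 = 16$)
$u{\left(p \right)} = 16 + 2 p^{2}$ ($u{\left(p \right)} = \left(p^{2} + p p\right) + 16 = \left(p^{2} + p^{2}\right) + 16 = 2 p^{2} + 16 = 16 + 2 p^{2}$)
$h = - \frac{1}{40819}$ ($h = \frac{1}{-51928 + 11109} = \frac{1}{-40819} = - \frac{1}{40819} \approx -2.4498 \cdot 10^{-5}$)
$\frac{1}{h + u{\left(-193 \right)}} = \frac{1}{- \frac{1}{40819} + \left(16 + 2 \left(-193\right)^{2}\right)} = \frac{1}{- \frac{1}{40819} + \left(16 + 2 \cdot 37249\right)} = \frac{1}{- \frac{1}{40819} + \left(16 + 74498\right)} = \frac{1}{- \frac{1}{40819} + 74514} = \frac{1}{\frac{3041586965}{40819}} = \frac{40819}{3041586965}$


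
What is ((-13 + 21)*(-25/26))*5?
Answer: -500/13 ≈ -38.462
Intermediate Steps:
((-13 + 21)*(-25/26))*5 = (8*(-25*1/26))*5 = (8*(-25/26))*5 = -100/13*5 = -500/13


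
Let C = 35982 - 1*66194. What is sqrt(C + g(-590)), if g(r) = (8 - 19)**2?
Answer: I*sqrt(30091) ≈ 173.47*I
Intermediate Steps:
g(r) = 121 (g(r) = (-11)**2 = 121)
C = -30212 (C = 35982 - 66194 = -30212)
sqrt(C + g(-590)) = sqrt(-30212 + 121) = sqrt(-30091) = I*sqrt(30091)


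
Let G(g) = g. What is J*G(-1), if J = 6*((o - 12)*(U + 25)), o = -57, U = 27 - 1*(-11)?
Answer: 26082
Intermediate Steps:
U = 38 (U = 27 + 11 = 38)
J = -26082 (J = 6*((-57 - 12)*(38 + 25)) = 6*(-69*63) = 6*(-4347) = -26082)
J*G(-1) = -26082*(-1) = 26082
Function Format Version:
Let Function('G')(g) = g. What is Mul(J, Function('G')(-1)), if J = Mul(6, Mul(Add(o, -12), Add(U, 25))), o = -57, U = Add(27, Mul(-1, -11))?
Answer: 26082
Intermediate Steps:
U = 38 (U = Add(27, 11) = 38)
J = -26082 (J = Mul(6, Mul(Add(-57, -12), Add(38, 25))) = Mul(6, Mul(-69, 63)) = Mul(6, -4347) = -26082)
Mul(J, Function('G')(-1)) = Mul(-26082, -1) = 26082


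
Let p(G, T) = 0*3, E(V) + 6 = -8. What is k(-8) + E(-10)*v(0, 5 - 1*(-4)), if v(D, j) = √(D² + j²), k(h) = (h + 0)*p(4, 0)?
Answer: -126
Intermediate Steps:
E(V) = -14 (E(V) = -6 - 8 = -14)
p(G, T) = 0
k(h) = 0 (k(h) = (h + 0)*0 = h*0 = 0)
k(-8) + E(-10)*v(0, 5 - 1*(-4)) = 0 - 14*√(0² + (5 - 1*(-4))²) = 0 - 14*√(0 + (5 + 4)²) = 0 - 14*√(0 + 9²) = 0 - 14*√(0 + 81) = 0 - 14*√81 = 0 - 14*9 = 0 - 126 = -126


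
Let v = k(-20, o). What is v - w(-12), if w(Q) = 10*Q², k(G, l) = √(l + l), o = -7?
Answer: -1440 + I*√14 ≈ -1440.0 + 3.7417*I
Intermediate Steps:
k(G, l) = √2*√l (k(G, l) = √(2*l) = √2*√l)
v = I*√14 (v = √2*√(-7) = √2*(I*√7) = I*√14 ≈ 3.7417*I)
v - w(-12) = I*√14 - 10*(-12)² = I*√14 - 10*144 = I*√14 - 1*1440 = I*√14 - 1440 = -1440 + I*√14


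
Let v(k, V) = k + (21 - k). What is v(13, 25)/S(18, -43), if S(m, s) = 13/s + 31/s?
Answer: -903/44 ≈ -20.523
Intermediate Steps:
v(k, V) = 21
S(m, s) = 44/s
v(13, 25)/S(18, -43) = 21/((44/(-43))) = 21/((44*(-1/43))) = 21/(-44/43) = 21*(-43/44) = -903/44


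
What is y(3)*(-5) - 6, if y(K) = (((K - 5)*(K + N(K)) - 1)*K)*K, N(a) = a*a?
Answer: 1119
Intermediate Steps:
N(a) = a²
y(K) = K²*(-1 + (-5 + K)*(K + K²)) (y(K) = (((K - 5)*(K + K²) - 1)*K)*K = (((-5 + K)*(K + K²) - 1)*K)*K = ((-1 + (-5 + K)*(K + K²))*K)*K = (K*(-1 + (-5 + K)*(K + K²)))*K = K²*(-1 + (-5 + K)*(K + K²)))
y(3)*(-5) - 6 = (3²*(-1 + 3³ - 5*3 - 4*3²))*(-5) - 6 = (9*(-1 + 27 - 15 - 4*9))*(-5) - 6 = (9*(-1 + 27 - 15 - 36))*(-5) - 6 = (9*(-25))*(-5) - 6 = -225*(-5) - 6 = 1125 - 6 = 1119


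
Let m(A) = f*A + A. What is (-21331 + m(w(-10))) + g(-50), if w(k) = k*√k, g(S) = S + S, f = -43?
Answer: -21431 + 420*I*√10 ≈ -21431.0 + 1328.2*I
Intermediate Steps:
g(S) = 2*S
w(k) = k^(3/2)
m(A) = -42*A (m(A) = -43*A + A = -42*A)
(-21331 + m(w(-10))) + g(-50) = (-21331 - (-420)*I*√10) + 2*(-50) = (-21331 - (-420)*I*√10) - 100 = (-21331 + 420*I*√10) - 100 = -21431 + 420*I*√10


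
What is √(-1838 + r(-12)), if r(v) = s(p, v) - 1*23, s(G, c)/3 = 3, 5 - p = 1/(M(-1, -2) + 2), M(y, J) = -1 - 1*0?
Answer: 2*I*√463 ≈ 43.035*I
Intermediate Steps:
M(y, J) = -1 (M(y, J) = -1 + 0 = -1)
p = 4 (p = 5 - 1/(-1 + 2) = 5 - 1/1 = 5 - 1*1 = 5 - 1 = 4)
s(G, c) = 9 (s(G, c) = 3*3 = 9)
r(v) = -14 (r(v) = 9 - 1*23 = 9 - 23 = -14)
√(-1838 + r(-12)) = √(-1838 - 14) = √(-1852) = 2*I*√463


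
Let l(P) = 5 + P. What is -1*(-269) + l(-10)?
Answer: 264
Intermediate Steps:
-1*(-269) + l(-10) = -1*(-269) + (5 - 10) = 269 - 5 = 264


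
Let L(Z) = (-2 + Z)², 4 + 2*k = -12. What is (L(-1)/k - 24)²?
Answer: 40401/64 ≈ 631.27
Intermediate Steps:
k = -8 (k = -2 + (½)*(-12) = -2 - 6 = -8)
(L(-1)/k - 24)² = ((-2 - 1)²/(-8) - 24)² = ((-3)²*(-⅛) - 24)² = (9*(-⅛) - 24)² = (-9/8 - 24)² = (-201/8)² = 40401/64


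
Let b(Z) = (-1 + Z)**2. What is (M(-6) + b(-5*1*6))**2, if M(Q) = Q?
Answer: 912025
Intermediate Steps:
(M(-6) + b(-5*1*6))**2 = (-6 + (-1 - 5*1*6)**2)**2 = (-6 + (-1 - 5*6)**2)**2 = (-6 + (-1 - 30)**2)**2 = (-6 + (-31)**2)**2 = (-6 + 961)**2 = 955**2 = 912025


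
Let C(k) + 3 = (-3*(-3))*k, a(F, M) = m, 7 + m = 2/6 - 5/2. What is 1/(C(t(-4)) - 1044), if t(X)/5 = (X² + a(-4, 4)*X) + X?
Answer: 1/1143 ≈ 0.00087489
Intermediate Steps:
m = -55/6 (m = -7 + (2/6 - 5/2) = -7 + (2*(⅙) - 5*½) = -7 + (⅓ - 5/2) = -7 - 13/6 = -55/6 ≈ -9.1667)
a(F, M) = -55/6
t(X) = 5*X² - 245*X/6 (t(X) = 5*((X² - 55*X/6) + X) = 5*(X² - 49*X/6) = 5*X² - 245*X/6)
C(k) = -3 + 9*k (C(k) = -3 + (-3*(-3))*k = -3 + 9*k)
1/(C(t(-4)) - 1044) = 1/((-3 + 9*((⅚)*(-4)*(-49 + 6*(-4)))) - 1044) = 1/((-3 + 9*((⅚)*(-4)*(-49 - 24))) - 1044) = 1/((-3 + 9*((⅚)*(-4)*(-73))) - 1044) = 1/((-3 + 9*(730/3)) - 1044) = 1/((-3 + 2190) - 1044) = 1/(2187 - 1044) = 1/1143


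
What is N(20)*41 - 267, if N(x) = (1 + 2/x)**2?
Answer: -21739/100 ≈ -217.39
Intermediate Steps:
N(20)*41 - 267 = ((2 + 20)**2/20**2)*41 - 267 = ((1/400)*22**2)*41 - 267 = ((1/400)*484)*41 - 267 = (121/100)*41 - 267 = 4961/100 - 267 = -21739/100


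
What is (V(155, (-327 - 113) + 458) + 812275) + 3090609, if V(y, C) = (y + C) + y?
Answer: 3903212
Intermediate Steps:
V(y, C) = C + 2*y (V(y, C) = (C + y) + y = C + 2*y)
(V(155, (-327 - 113) + 458) + 812275) + 3090609 = ((((-327 - 113) + 458) + 2*155) + 812275) + 3090609 = (((-440 + 458) + 310) + 812275) + 3090609 = ((18 + 310) + 812275) + 3090609 = (328 + 812275) + 3090609 = 812603 + 3090609 = 3903212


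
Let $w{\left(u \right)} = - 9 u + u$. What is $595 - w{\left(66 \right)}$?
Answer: $1123$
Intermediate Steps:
$w{\left(u \right)} = - 8 u$
$595 - w{\left(66 \right)} = 595 - \left(-8\right) 66 = 595 - -528 = 595 + 528 = 1123$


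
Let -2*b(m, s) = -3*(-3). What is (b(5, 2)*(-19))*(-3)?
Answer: -513/2 ≈ -256.50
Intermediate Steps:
b(m, s) = -9/2 (b(m, s) = -(-3)*(-3)/2 = -½*9 = -9/2)
(b(5, 2)*(-19))*(-3) = -9/2*(-19)*(-3) = (171/2)*(-3) = -513/2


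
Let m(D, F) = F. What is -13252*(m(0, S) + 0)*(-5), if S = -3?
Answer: -198780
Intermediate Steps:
-13252*(m(0, S) + 0)*(-5) = -13252*(-3 + 0)*(-5) = -(-39756)*(-5) = -13252*15 = -198780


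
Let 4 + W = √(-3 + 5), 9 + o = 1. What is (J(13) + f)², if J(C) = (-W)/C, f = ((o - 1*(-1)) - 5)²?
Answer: (-1876 + √2)²/169 ≈ 20793.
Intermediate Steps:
o = -8 (o = -9 + 1 = -8)
W = -4 + √2 (W = -4 + √(-3 + 5) = -4 + √2 ≈ -2.5858)
f = 144 (f = ((-8 - 1*(-1)) - 5)² = ((-8 + 1) - 5)² = (-7 - 5)² = (-12)² = 144)
J(C) = (4 - √2)/C (J(C) = (-(-4 + √2))/C = (4 - √2)/C)
(J(13) + f)² = ((4 - √2)/13 + 144)² = ((4/13 - √2/13) + 144)² = (1876/13 - √2/13)²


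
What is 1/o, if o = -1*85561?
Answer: -1/85561 ≈ -1.1688e-5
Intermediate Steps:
o = -85561
1/o = 1/(-85561) = -1/85561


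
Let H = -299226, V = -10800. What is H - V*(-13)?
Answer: -439626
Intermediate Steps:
H - V*(-13) = -299226 - (-10800)*(-13) = -299226 - 1*140400 = -299226 - 140400 = -439626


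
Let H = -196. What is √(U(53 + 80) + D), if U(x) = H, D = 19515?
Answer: √19319 ≈ 138.99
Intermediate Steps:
U(x) = -196
√(U(53 + 80) + D) = √(-196 + 19515) = √19319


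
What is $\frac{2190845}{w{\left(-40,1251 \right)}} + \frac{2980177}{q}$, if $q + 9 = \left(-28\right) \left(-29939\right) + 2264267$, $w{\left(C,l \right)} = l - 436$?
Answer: $\frac{1359926999801}{505715650} \approx 2689.1$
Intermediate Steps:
$w{\left(C,l \right)} = -436 + l$ ($w{\left(C,l \right)} = l - 436 = -436 + l$)
$q = 3102550$ ($q = -9 + \left(\left(-28\right) \left(-29939\right) + 2264267\right) = -9 + \left(838292 + 2264267\right) = -9 + 3102559 = 3102550$)
$\frac{2190845}{w{\left(-40,1251 \right)}} + \frac{2980177}{q} = \frac{2190845}{-436 + 1251} + \frac{2980177}{3102550} = \frac{2190845}{815} + 2980177 \cdot \frac{1}{3102550} = 2190845 \cdot \frac{1}{815} + \frac{2980177}{3102550} = \frac{438169}{163} + \frac{2980177}{3102550} = \frac{1359926999801}{505715650}$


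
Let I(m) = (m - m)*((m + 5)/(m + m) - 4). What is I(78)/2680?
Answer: 0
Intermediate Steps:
I(m) = 0 (I(m) = 0*((5 + m)/((2*m)) - 4) = 0*((5 + m)*(1/(2*m)) - 4) = 0*((5 + m)/(2*m) - 4) = 0*(-4 + (5 + m)/(2*m)) = 0)
I(78)/2680 = 0/2680 = 0*(1/2680) = 0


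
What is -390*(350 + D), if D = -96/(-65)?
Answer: -137076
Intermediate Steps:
D = 96/65 (D = -96*(-1/65) = 96/65 ≈ 1.4769)
-390*(350 + D) = -390*(350 + 96/65) = -390*22846/65 = -137076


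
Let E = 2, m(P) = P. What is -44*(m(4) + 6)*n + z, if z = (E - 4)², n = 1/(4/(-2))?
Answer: 224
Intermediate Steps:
n = -½ (n = 1/(4*(-½)) = 1/(-2) = -½ ≈ -0.50000)
z = 4 (z = (2 - 4)² = (-2)² = 4)
-44*(m(4) + 6)*n + z = -44*(4 + 6)*(-1)/2 + 4 = -440*(-1)/2 + 4 = -44*(-5) + 4 = 220 + 4 = 224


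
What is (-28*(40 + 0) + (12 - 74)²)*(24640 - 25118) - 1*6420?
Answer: -1308492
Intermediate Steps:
(-28*(40 + 0) + (12 - 74)²)*(24640 - 25118) - 1*6420 = (-28*40 + (-62)²)*(-478) - 6420 = (-1120 + 3844)*(-478) - 6420 = 2724*(-478) - 6420 = -1302072 - 6420 = -1308492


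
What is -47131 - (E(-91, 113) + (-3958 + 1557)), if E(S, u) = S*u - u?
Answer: -34334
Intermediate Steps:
E(S, u) = -u + S*u
-47131 - (E(-91, 113) + (-3958 + 1557)) = -47131 - (113*(-1 - 91) + (-3958 + 1557)) = -47131 - (113*(-92) - 2401) = -47131 - (-10396 - 2401) = -47131 - 1*(-12797) = -47131 + 12797 = -34334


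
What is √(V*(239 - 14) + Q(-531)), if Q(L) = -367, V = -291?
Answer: I*√65842 ≈ 256.6*I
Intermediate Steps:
√(V*(239 - 14) + Q(-531)) = √(-291*(239 - 14) - 367) = √(-291*225 - 367) = √(-65475 - 367) = √(-65842) = I*√65842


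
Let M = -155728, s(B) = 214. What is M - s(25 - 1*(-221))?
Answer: -155942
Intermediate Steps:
M - s(25 - 1*(-221)) = -155728 - 1*214 = -155728 - 214 = -155942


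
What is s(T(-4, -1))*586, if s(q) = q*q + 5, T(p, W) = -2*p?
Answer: 40434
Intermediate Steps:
s(q) = 5 + q**2 (s(q) = q**2 + 5 = 5 + q**2)
s(T(-4, -1))*586 = (5 + (-2*(-4))**2)*586 = (5 + 8**2)*586 = (5 + 64)*586 = 69*586 = 40434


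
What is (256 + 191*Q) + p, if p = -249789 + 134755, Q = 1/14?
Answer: -1606701/14 ≈ -1.1476e+5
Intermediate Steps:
Q = 1/14 ≈ 0.071429
p = -115034
(256 + 191*Q) + p = (256 + 191*(1/14)) - 115034 = (256 + 191/14) - 115034 = 3775/14 - 115034 = -1606701/14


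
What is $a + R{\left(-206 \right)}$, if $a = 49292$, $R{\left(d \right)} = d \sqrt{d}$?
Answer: $49292 - 206 i \sqrt{206} \approx 49292.0 - 2956.7 i$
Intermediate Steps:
$R{\left(d \right)} = d^{\frac{3}{2}}$
$a + R{\left(-206 \right)} = 49292 + \left(-206\right)^{\frac{3}{2}} = 49292 - 206 i \sqrt{206}$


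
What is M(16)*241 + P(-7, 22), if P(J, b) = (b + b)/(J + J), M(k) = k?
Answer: 26970/7 ≈ 3852.9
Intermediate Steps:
P(J, b) = b/J (P(J, b) = (2*b)/((2*J)) = (2*b)*(1/(2*J)) = b/J)
M(16)*241 + P(-7, 22) = 16*241 + 22/(-7) = 3856 + 22*(-⅐) = 3856 - 22/7 = 26970/7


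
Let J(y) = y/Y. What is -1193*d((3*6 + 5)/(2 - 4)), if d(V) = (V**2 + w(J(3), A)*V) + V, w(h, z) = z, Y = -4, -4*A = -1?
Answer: -1124999/8 ≈ -1.4063e+5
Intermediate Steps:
A = 1/4 (A = -1/4*(-1) = 1/4 ≈ 0.25000)
J(y) = -y/4 (J(y) = y/(-4) = y*(-1/4) = -y/4)
d(V) = V**2 + 5*V/4 (d(V) = (V**2 + V/4) + V = V**2 + 5*V/4)
-1193*d((3*6 + 5)/(2 - 4)) = -1193*(3*6 + 5)/(2 - 4)*(5 + 4*((3*6 + 5)/(2 - 4)))/4 = -1193*(18 + 5)/(-2)*(5 + 4*((18 + 5)/(-2)))/4 = -1193*23*(-1/2)*(5 + 4*(23*(-1/2)))/4 = -1193*(-23)*(5 + 4*(-23/2))/(4*2) = -1193*(-23)*(5 - 46)/(4*2) = -1193*(-23)*(-41)/(4*2) = -1193*943/8 = -1124999/8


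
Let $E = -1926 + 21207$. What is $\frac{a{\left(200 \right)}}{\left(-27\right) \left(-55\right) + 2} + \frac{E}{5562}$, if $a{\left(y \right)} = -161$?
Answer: $\frac{9258455}{2756898} \approx 3.3583$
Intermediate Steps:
$E = 19281$
$\frac{a{\left(200 \right)}}{\left(-27\right) \left(-55\right) + 2} + \frac{E}{5562} = - \frac{161}{\left(-27\right) \left(-55\right) + 2} + \frac{19281}{5562} = - \frac{161}{1485 + 2} + 19281 \cdot \frac{1}{5562} = - \frac{161}{1487} + \frac{6427}{1854} = \frac{9258455}{2756898}$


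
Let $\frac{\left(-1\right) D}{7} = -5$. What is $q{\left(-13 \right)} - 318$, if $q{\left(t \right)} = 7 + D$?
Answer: $-276$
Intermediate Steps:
$D = 35$ ($D = \left(-7\right) \left(-5\right) = 35$)
$q{\left(t \right)} = 42$ ($q{\left(t \right)} = 7 + 35 = 42$)
$q{\left(-13 \right)} - 318 = 42 - 318 = -276$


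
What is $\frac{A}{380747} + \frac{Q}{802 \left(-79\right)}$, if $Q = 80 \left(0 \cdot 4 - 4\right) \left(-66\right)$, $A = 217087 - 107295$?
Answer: $- \frac{11544416}{256631579} \approx -0.044984$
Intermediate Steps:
$A = 109792$
$Q = 21120$ ($Q = 80 \left(0 - 4\right) \left(-66\right) = 80 \left(-4\right) \left(-66\right) = \left(-320\right) \left(-66\right) = 21120$)
$\frac{A}{380747} + \frac{Q}{802 \left(-79\right)} = \frac{109792}{380747} + \frac{21120}{802 \left(-79\right)} = 109792 \cdot \frac{1}{380747} + \frac{21120}{-63358} = \frac{2336}{8101} + 21120 \left(- \frac{1}{63358}\right) = \frac{2336}{8101} - \frac{10560}{31679} = - \frac{11544416}{256631579}$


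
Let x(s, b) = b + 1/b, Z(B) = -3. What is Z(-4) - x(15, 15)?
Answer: -271/15 ≈ -18.067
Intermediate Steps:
Z(-4) - x(15, 15) = -3 - (15 + 1/15) = -3 - 1*226/15 = -3 - 226/15 = -271/15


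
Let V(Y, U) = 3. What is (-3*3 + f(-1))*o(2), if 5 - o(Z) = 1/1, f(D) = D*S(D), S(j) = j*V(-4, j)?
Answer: -24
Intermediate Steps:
S(j) = 3*j (S(j) = j*3 = 3*j)
f(D) = 3*D² (f(D) = D*(3*D) = 3*D²)
o(Z) = 4 (o(Z) = 5 - 1/1 = 5 - 1 = 4)
(-3*3 + f(-1))*o(2) = (-3*3 + 3*(-1)²)*4 = (-9 + 3*1)*4 = (-9 + 3)*4 = -6*4 = -24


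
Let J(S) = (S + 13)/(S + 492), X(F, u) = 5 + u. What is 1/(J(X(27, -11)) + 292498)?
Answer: 486/142154035 ≈ 3.4188e-6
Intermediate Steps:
J(S) = (13 + S)/(492 + S)
1/(J(X(27, -11)) + 292498) = 1/((13 + (5 - 11))/(492 + (5 - 11)) + 292498) = 1/((13 - 6)/(492 - 6) + 292498) = 1/(7/486 + 292498) = 1/(142154035/486) = 486/142154035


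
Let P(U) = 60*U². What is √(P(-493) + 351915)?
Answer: √14934855 ≈ 3864.6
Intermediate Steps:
√(P(-493) + 351915) = √(60*(-493)² + 351915) = √(60*243049 + 351915) = √(14582940 + 351915) = √14934855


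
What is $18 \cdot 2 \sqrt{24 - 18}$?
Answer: $36 \sqrt{6} \approx 88.182$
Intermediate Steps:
$18 \cdot 2 \sqrt{24 - 18} = 36 \sqrt{6}$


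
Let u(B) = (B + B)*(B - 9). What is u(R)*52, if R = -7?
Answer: 11648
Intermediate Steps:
u(B) = 2*B*(-9 + B) (u(B) = (2*B)*(-9 + B) = 2*B*(-9 + B))
u(R)*52 = (2*(-7)*(-9 - 7))*52 = (2*(-7)*(-16))*52 = 224*52 = 11648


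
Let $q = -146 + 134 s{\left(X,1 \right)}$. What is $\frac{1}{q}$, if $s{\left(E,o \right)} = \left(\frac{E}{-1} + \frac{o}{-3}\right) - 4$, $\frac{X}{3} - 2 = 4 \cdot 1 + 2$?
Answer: $- \frac{3}{11828} \approx -0.00025364$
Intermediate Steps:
$X = 24$ ($X = 6 + 3 \left(4 \cdot 1 + 2\right) = 6 + 3 \left(4 + 2\right) = 6 + 3 \cdot 6 = 6 + 18 = 24$)
$s{\left(E,o \right)} = -4 - E - \frac{o}{3}$ ($s{\left(E,o \right)} = \left(E \left(-1\right) + o \left(- \frac{1}{3}\right)\right) - 4 = \left(- E - \frac{o}{3}\right) - 4 = -4 - E - \frac{o}{3}$)
$q = - \frac{11828}{3}$ ($q = -146 + 134 \left(-4 - 24 - \frac{1}{3}\right) = -146 + 134 \left(- \frac{85}{3}\right) = -146 - \frac{11390}{3} = - \frac{11828}{3} \approx -3942.7$)
$\frac{1}{q} = \frac{1}{- \frac{11828}{3}} = - \frac{3}{11828}$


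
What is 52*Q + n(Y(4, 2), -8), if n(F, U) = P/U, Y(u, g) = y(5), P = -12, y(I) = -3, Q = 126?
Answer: 13107/2 ≈ 6553.5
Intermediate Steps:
Y(u, g) = -3
n(F, U) = -12/U
52*Q + n(Y(4, 2), -8) = 52*126 - 12/(-8) = 6552 - 12*(-⅛) = 6552 + 3/2 = 13107/2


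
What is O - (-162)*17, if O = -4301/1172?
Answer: 3223387/1172 ≈ 2750.3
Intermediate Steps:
O = -4301/1172 (O = -4301*1/1172 = -4301/1172 ≈ -3.6698)
O - (-162)*17 = -4301/1172 - (-162)*17 = -4301/1172 - 1*(-2754) = -4301/1172 + 2754 = 3223387/1172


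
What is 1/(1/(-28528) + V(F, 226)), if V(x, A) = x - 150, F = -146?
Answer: -28528/8444289 ≈ -0.0033784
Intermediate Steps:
V(x, A) = -150 + x
1/(1/(-28528) + V(F, 226)) = 1/(1/(-28528) + (-150 - 146)) = 1/(-1/28528 - 296) = 1/(-8444289/28528) = -28528/8444289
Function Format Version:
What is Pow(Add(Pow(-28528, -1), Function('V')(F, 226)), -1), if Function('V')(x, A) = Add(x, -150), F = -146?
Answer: Rational(-28528, 8444289) ≈ -0.0033784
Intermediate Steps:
Function('V')(x, A) = Add(-150, x)
Pow(Add(Pow(-28528, -1), Function('V')(F, 226)), -1) = Pow(Add(Pow(-28528, -1), Add(-150, -146)), -1) = Pow(Add(Rational(-1, 28528), -296), -1) = Pow(Rational(-8444289, 28528), -1) = Rational(-28528, 8444289)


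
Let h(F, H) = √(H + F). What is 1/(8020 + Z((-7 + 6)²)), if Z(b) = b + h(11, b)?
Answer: 8021/64336429 - 2*√3/64336429 ≈ 0.00012462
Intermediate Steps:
h(F, H) = √(F + H)
Z(b) = b + √(11 + b)
1/(8020 + Z((-7 + 6)²)) = 1/(8020 + ((-7 + 6)² + √(11 + (-7 + 6)²))) = 1/(8020 + ((-1)² + √(11 + (-1)²))) = 1/(8020 + (1 + √(11 + 1))) = 1/(8020 + (1 + √12)) = 1/(8020 + (1 + 2*√3)) = 1/(8021 + 2*√3)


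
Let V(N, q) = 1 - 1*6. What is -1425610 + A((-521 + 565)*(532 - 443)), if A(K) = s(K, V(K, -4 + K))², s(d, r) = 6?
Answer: -1425574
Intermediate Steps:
V(N, q) = -5 (V(N, q) = 1 - 6 = -5)
A(K) = 36 (A(K) = 6² = 36)
-1425610 + A((-521 + 565)*(532 - 443)) = -1425610 + 36 = -1425574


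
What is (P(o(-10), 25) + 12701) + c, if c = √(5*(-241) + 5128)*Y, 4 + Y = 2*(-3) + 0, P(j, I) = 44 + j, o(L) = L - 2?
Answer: 12733 - 10*√3923 ≈ 12107.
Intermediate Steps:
o(L) = -2 + L
Y = -10 (Y = -4 + (2*(-3) + 0) = -4 + (-6 + 0) = -4 - 6 = -10)
c = -10*√3923 (c = √(5*(-241) + 5128)*(-10) = √(-1205 + 5128)*(-10) = √3923*(-10) = -10*√3923 ≈ -626.34)
(P(o(-10), 25) + 12701) + c = ((44 + (-2 - 10)) + 12701) - 10*√3923 = ((44 - 12) + 12701) - 10*√3923 = (32 + 12701) - 10*√3923 = 12733 - 10*√3923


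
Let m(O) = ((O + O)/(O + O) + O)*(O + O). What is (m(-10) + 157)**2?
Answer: 113569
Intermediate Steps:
m(O) = 2*O*(1 + O) (m(O) = ((2*O)/((2*O)) + O)*(2*O) = ((2*O)*(1/(2*O)) + O)*(2*O) = (1 + O)*(2*O) = 2*O*(1 + O))
(m(-10) + 157)**2 = (2*(-10)*(1 - 10) + 157)**2 = (2*(-10)*(-9) + 157)**2 = (180 + 157)**2 = 337**2 = 113569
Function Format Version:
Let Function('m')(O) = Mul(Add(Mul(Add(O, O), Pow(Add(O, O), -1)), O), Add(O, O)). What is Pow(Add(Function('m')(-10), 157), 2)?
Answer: 113569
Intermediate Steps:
Function('m')(O) = Mul(2, O, Add(1, O)) (Function('m')(O) = Mul(Add(Mul(Mul(2, O), Pow(Mul(2, O), -1)), O), Mul(2, O)) = Mul(Add(Mul(Mul(2, O), Mul(Rational(1, 2), Pow(O, -1))), O), Mul(2, O)) = Mul(Add(1, O), Mul(2, O)) = Mul(2, O, Add(1, O)))
Pow(Add(Function('m')(-10), 157), 2) = Pow(Add(Mul(2, -10, Add(1, -10)), 157), 2) = Pow(Add(Mul(2, -10, -9), 157), 2) = Pow(Add(180, 157), 2) = Pow(337, 2) = 113569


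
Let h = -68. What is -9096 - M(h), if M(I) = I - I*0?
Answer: -9028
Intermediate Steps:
M(I) = I (M(I) = I - 1*0 = I + 0 = I)
-9096 - M(h) = -9096 - 1*(-68) = -9096 + 68 = -9028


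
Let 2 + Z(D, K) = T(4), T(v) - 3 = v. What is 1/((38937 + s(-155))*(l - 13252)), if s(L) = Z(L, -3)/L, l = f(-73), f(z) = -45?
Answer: -31/16050090662 ≈ -1.9315e-9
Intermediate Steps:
T(v) = 3 + v
Z(D, K) = 5 (Z(D, K) = -2 + (3 + 4) = -2 + 7 = 5)
l = -45
s(L) = 5/L
1/((38937 + s(-155))*(l - 13252)) = 1/((38937 + 5/(-155))*(-45 - 13252)) = 1/((38937 + 5*(-1/155))*(-13297)) = 1/((38937 - 1/31)*(-13297)) = 1/((1207046/31)*(-13297)) = 1/(-16050090662/31) = -31/16050090662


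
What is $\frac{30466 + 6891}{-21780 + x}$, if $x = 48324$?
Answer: $\frac{37357}{26544} \approx 1.4074$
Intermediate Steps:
$\frac{30466 + 6891}{-21780 + x} = \frac{30466 + 6891}{-21780 + 48324} = \frac{37357}{26544}$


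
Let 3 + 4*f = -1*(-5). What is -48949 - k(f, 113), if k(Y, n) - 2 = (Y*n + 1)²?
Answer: -209029/4 ≈ -52257.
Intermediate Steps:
f = ½ (f = -¾ + (-1*(-5))/4 = -¾ + (¼)*5 = -¾ + 5/4 = ½ ≈ 0.50000)
k(Y, n) = 2 + (1 + Y*n)² (k(Y, n) = 2 + (Y*n + 1)² = 2 + (1 + Y*n)²)
-48949 - k(f, 113) = -48949 - (2 + (1 + (½)*113)²) = -48949 - (2 + (1 + 113/2)²) = -48949 - (2 + (115/2)²) = -48949 - (2 + 13225/4) = -48949 - 1*13233/4 = -48949 - 13233/4 = -209029/4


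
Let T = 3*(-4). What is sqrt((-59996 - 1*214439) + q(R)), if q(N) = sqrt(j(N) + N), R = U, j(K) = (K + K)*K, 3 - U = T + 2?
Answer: sqrt(-274435 + 3*sqrt(39)) ≈ 523.85*I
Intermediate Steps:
T = -12
U = 13 (U = 3 - (-12 + 2) = 3 - 1*(-10) = 3 + 10 = 13)
j(K) = 2*K**2 (j(K) = (2*K)*K = 2*K**2)
R = 13
q(N) = sqrt(N + 2*N**2) (q(N) = sqrt(2*N**2 + N) = sqrt(N + 2*N**2))
sqrt((-59996 - 1*214439) + q(R)) = sqrt((-59996 - 1*214439) + sqrt(13*(1 + 2*13))) = sqrt((-59996 - 214439) + sqrt(13*(1 + 26))) = sqrt(-274435 + sqrt(13*27)) = sqrt(-274435 + sqrt(351)) = sqrt(-274435 + 3*sqrt(39))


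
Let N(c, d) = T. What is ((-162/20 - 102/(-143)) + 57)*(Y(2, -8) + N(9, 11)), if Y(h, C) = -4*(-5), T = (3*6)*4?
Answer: 3263562/715 ≈ 4564.4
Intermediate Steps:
T = 72 (T = 18*4 = 72)
N(c, d) = 72
Y(h, C) = 20
((-162/20 - 102/(-143)) + 57)*(Y(2, -8) + N(9, 11)) = ((-162/20 - 102/(-143)) + 57)*(20 + 72) = ((-162*1/20 - 102*(-1/143)) + 57)*92 = ((-81/10 + 102/143) + 57)*92 = (-10563/1430 + 57)*92 = (70947/1430)*92 = 3263562/715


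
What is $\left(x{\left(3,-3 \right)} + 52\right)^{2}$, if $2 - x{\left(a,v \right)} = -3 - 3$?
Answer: $3600$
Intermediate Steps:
$x{\left(a,v \right)} = 8$ ($x{\left(a,v \right)} = 2 - \left(-3 - 3\right) = 2 - -6 = 2 + 6 = 8$)
$\left(x{\left(3,-3 \right)} + 52\right)^{2} = \left(8 + 52\right)^{2} = 60^{2} = 3600$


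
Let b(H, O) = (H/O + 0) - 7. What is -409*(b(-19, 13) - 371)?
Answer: 2017597/13 ≈ 1.5520e+5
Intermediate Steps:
b(H, O) = -7 + H/O (b(H, O) = H/O - 7 = -7 + H/O)
-409*(b(-19, 13) - 371) = -409*((-7 - 19/13) - 371) = -409*(-110/13 - 371) = -409*(-4933/13) = 2017597/13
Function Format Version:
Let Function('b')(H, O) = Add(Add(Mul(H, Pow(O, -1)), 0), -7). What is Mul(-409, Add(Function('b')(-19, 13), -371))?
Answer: Rational(2017597, 13) ≈ 1.5520e+5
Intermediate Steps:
Function('b')(H, O) = Add(-7, Mul(H, Pow(O, -1))) (Function('b')(H, O) = Add(Mul(H, Pow(O, -1)), -7) = Add(-7, Mul(H, Pow(O, -1))))
Mul(-409, Add(Function('b')(-19, 13), -371)) = Mul(-409, Add(Add(-7, Mul(-19, Pow(13, -1))), -371)) = Mul(-409, Add(Add(-7, Mul(-19, Rational(1, 13))), -371)) = Mul(-409, Add(Add(-7, Rational(-19, 13)), -371)) = Mul(-409, Add(Rational(-110, 13), -371)) = Mul(-409, Rational(-4933, 13)) = Rational(2017597, 13)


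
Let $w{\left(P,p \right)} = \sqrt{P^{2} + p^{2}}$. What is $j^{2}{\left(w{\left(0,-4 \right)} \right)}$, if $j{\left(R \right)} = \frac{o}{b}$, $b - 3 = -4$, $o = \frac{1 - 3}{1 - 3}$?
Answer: $1$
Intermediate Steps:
$o = 1$ ($o = - \frac{2}{-2} = \left(-2\right) \left(- \frac{1}{2}\right) = 1$)
$b = -1$ ($b = 3 - 4 = -1$)
$j{\left(R \right)} = -1$ ($j{\left(R \right)} = 1 \frac{1}{-1} = 1 \left(-1\right) = -1$)
$j^{2}{\left(w{\left(0,-4 \right)} \right)} = \left(-1\right)^{2} = 1$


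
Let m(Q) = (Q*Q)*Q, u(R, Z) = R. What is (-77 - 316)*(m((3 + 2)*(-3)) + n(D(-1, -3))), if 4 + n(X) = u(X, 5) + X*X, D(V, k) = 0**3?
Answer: 1327947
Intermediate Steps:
D(V, k) = 0
n(X) = -4 + X + X**2 (n(X) = -4 + (X + X*X) = -4 + (X + X**2) = -4 + X + X**2)
m(Q) = Q**3 (m(Q) = Q**2*Q = Q**3)
(-77 - 316)*(m((3 + 2)*(-3)) + n(D(-1, -3))) = (-77 - 316)*(((3 + 2)*(-3))**3 + (-4 + 0 + 0**2)) = -393*((5*(-3))**3 + (-4 + 0 + 0)) = -393*((-15)**3 - 4) = -393*(-3375 - 4) = -393*(-3379) = 1327947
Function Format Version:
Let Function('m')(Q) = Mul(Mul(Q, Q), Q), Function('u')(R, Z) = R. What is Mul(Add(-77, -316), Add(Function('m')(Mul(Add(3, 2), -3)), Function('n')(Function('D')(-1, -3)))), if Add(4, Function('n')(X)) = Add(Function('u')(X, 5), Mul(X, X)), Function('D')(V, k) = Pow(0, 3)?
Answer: 1327947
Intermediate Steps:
Function('D')(V, k) = 0
Function('n')(X) = Add(-4, X, Pow(X, 2)) (Function('n')(X) = Add(-4, Add(X, Mul(X, X))) = Add(-4, Add(X, Pow(X, 2))) = Add(-4, X, Pow(X, 2)))
Function('m')(Q) = Pow(Q, 3) (Function('m')(Q) = Mul(Pow(Q, 2), Q) = Pow(Q, 3))
Mul(Add(-77, -316), Add(Function('m')(Mul(Add(3, 2), -3)), Function('n')(Function('D')(-1, -3)))) = Mul(Add(-77, -316), Add(Pow(Mul(Add(3, 2), -3), 3), Add(-4, 0, Pow(0, 2)))) = Mul(-393, Add(Pow(Mul(5, -3), 3), Add(-4, 0, 0))) = Mul(-393, Add(Pow(-15, 3), -4)) = Mul(-393, Add(-3375, -4)) = Mul(-393, -3379) = 1327947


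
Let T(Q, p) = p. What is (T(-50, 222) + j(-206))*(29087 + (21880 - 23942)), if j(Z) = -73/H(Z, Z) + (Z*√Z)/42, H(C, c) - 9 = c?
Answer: 1183884175/197 - 2783575*I*√206/21 ≈ 6.0096e+6 - 1.9025e+6*I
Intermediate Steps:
H(C, c) = 9 + c
j(Z) = -73/(9 + Z) + Z^(3/2)/42 (j(Z) = -73/(9 + Z) + (Z*√Z)/42 = -73/(9 + Z) + Z^(3/2)*(1/42) = -73/(9 + Z) + Z^(3/2)/42)
(T(-50, 222) + j(-206))*(29087 + (21880 - 23942)) = (222 + (-3066 + (-206)^(3/2)*(9 - 206))/(42*(9 - 206)))*(29087 + (21880 - 23942)) = (222 + (1/42)*(-3066 - 206*I*√206*(-197))/(-197))*(29087 - 2062) = (222 + (1/42)*(-1/197)*(-3066 + 40582*I*√206))*27025 = (222 + (73/197 - 103*I*√206/21))*27025 = (43807/197 - 103*I*√206/21)*27025 = 1183884175/197 - 2783575*I*√206/21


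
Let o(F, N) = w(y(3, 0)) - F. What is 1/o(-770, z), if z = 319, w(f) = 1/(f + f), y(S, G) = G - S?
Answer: 6/4619 ≈ 0.0012990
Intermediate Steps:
w(f) = 1/(2*f)
o(F, N) = -⅙ - F (o(F, N) = 1/(2*(0 - 1*3)) - F = 1/(2*(0 - 3)) - F = (½)/(-3) - F = (½)*(-⅓) - F = -⅙ - F)
1/o(-770, z) = 1/(-⅙ - 1*(-770)) = 1/(-⅙ + 770) = 1/(4619/6) = 6/4619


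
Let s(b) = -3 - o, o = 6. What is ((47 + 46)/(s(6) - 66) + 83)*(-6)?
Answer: -12264/25 ≈ -490.56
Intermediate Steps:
s(b) = -9 (s(b) = -3 - 1*6 = -3 - 6 = -9)
((47 + 46)/(s(6) - 66) + 83)*(-6) = ((47 + 46)/(-9 - 66) + 83)*(-6) = (93/(-75) + 83)*(-6) = (93*(-1/75) + 83)*(-6) = (-31/25 + 83)*(-6) = (2044/25)*(-6) = -12264/25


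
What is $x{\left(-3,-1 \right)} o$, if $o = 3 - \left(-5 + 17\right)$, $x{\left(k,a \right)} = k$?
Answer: $27$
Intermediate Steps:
$o = -9$ ($o = 3 - 12 = -9$)
$x{\left(-3,-1 \right)} o = \left(-3\right) \left(-9\right) = 27$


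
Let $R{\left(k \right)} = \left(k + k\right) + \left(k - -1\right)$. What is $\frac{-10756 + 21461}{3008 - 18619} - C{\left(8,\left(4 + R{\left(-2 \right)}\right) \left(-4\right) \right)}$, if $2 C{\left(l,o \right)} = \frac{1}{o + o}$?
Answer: $- \frac{186891}{249776} \approx -0.74823$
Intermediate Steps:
$R{\left(k \right)} = 1 + 3 k$ ($R{\left(k \right)} = 2 k + \left(k + 1\right) = 2 k + \left(1 + k\right) = 1 + 3 k$)
$C{\left(l,o \right)} = \frac{1}{4 o}$ ($C{\left(l,o \right)} = \frac{1}{2 \left(o + o\right)} = \frac{1}{2 \cdot 2 o} = \frac{\frac{1}{2} \frac{1}{o}}{2} = \frac{1}{4 o}$)
$\frac{-10756 + 21461}{3008 - 18619} - C{\left(8,\left(4 + R{\left(-2 \right)}\right) \left(-4\right) \right)} = \frac{-10756 + 21461}{3008 - 18619} - \frac{1}{4 \left(4 + \left(1 + 3 \left(-2\right)\right)\right) \left(-4\right)} = \frac{10705}{-15611} - \frac{1}{4 \left(4 + \left(1 - 6\right)\right) \left(-4\right)} = 10705 \left(- \frac{1}{15611}\right) - \frac{1}{4 \left(4 - 5\right) \left(-4\right)} = - \frac{10705}{15611} - \frac{1}{4 \left(\left(-1\right) \left(-4\right)\right)} = - \frac{10705}{15611} - \frac{1}{4 \cdot 4} = - \frac{10705}{15611} - \frac{1}{4} \cdot \frac{1}{4} = - \frac{10705}{15611} - \frac{1}{16} = - \frac{186891}{249776}$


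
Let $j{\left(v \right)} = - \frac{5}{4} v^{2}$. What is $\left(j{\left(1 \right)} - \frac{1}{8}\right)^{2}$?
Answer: $\frac{121}{64} \approx 1.8906$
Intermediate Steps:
$j{\left(v \right)} = - \frac{5 v^{2}}{4}$ ($j{\left(v \right)} = \left(-5\right) \frac{1}{4} v^{2} = - \frac{5 v^{2}}{4}$)
$\left(j{\left(1 \right)} - \frac{1}{8}\right)^{2} = \left(- \frac{5 \cdot 1^{2}}{4} - \frac{1}{8}\right)^{2} = \left(\left(- \frac{5}{4}\right) 1 - \frac{1}{8}\right)^{2} = \left(- \frac{5}{4} - \frac{1}{8}\right)^{2} = \left(- \frac{11}{8}\right)^{2} = \frac{121}{64}$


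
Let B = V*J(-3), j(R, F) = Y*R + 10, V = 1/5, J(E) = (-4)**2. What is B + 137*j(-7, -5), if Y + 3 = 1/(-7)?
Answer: 21936/5 ≈ 4387.2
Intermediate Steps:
Y = -22/7 (Y = -3 + 1/(-7) = -3 - 1/7 = -22/7 ≈ -3.1429)
J(E) = 16
V = 1/5 ≈ 0.20000
j(R, F) = 10 - 22*R/7 (j(R, F) = -22*R/7 + 10 = 10 - 22*R/7)
B = 16/5 (B = (1/5)*16 = 16/5 ≈ 3.2000)
B + 137*j(-7, -5) = 16/5 + 137*(10 - 22/7*(-7)) = 16/5 + 137*(10 + 22) = 16/5 + 137*32 = 16/5 + 4384 = 21936/5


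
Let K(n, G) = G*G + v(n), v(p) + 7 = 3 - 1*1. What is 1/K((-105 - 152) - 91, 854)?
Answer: 1/729311 ≈ 1.3712e-6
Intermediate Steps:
v(p) = -5 (v(p) = -7 + (3 - 1*1) = -7 + (3 - 1) = -7 + 2 = -5)
K(n, G) = -5 + G**2 (K(n, G) = G*G - 5 = G**2 - 5 = -5 + G**2)
1/K((-105 - 152) - 91, 854) = 1/(-5 + 854**2) = 1/(-5 + 729316) = 1/729311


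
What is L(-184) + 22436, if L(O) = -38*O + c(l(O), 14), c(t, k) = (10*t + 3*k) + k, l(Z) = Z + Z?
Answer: 25804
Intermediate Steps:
l(Z) = 2*Z
c(t, k) = 4*k + 10*t (c(t, k) = (3*k + 10*t) + k = 4*k + 10*t)
L(O) = 56 - 18*O (L(O) = -38*O + (4*14 + 10*(2*O)) = -38*O + (56 + 20*O) = 56 - 18*O)
L(-184) + 22436 = (56 - 18*(-184)) + 22436 = (56 + 3312) + 22436 = 3368 + 22436 = 25804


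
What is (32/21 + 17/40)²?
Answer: 2679769/705600 ≈ 3.7979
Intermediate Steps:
(32/21 + 17/40)² = (1637/840)² = 2679769/705600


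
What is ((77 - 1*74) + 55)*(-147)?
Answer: -8526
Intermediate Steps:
((77 - 1*74) + 55)*(-147) = ((77 - 74) + 55)*(-147) = (3 + 55)*(-147) = 58*(-147) = -8526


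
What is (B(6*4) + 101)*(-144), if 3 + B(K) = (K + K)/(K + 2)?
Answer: -186912/13 ≈ -14378.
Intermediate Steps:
B(K) = -3 + 2*K/(2 + K) (B(K) = -3 + (K + K)/(K + 2) = -3 + (2*K)/(2 + K) = -3 + 2*K/(2 + K))
(B(6*4) + 101)*(-144) = ((-6 - 6*4)/(2 + 6*4) + 101)*(-144) = ((-6 - 1*24)/(2 + 24) + 101)*(-144) = ((-6 - 24)/26 + 101)*(-144) = ((1/26)*(-30) + 101)*(-144) = (-15/13 + 101)*(-144) = (1298/13)*(-144) = -186912/13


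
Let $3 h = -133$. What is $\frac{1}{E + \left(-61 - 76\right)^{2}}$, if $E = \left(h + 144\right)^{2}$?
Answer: $\frac{9}{258322} \approx 3.484 \cdot 10^{-5}$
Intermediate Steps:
$h = - \frac{133}{3}$ ($h = \frac{1}{3} \left(-133\right) = - \frac{133}{3} \approx -44.333$)
$E = \frac{89401}{9}$ ($E = \left(- \frac{133}{3} + 144\right)^{2} = \left(\frac{299}{3}\right)^{2} = \frac{89401}{9} \approx 9933.4$)
$\frac{1}{E + \left(-61 - 76\right)^{2}} = \frac{1}{\frac{89401}{9} + \left(-61 - 76\right)^{2}} = \frac{1}{\frac{89401}{9} + \left(-137\right)^{2}} = \frac{1}{\frac{89401}{9} + 18769} = \frac{1}{\frac{258322}{9}} = \frac{9}{258322}$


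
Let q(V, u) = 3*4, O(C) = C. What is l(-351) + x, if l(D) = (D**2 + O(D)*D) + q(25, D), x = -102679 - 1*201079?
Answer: -57344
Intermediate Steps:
q(V, u) = 12
x = -303758 (x = -102679 - 201079 = -303758)
l(D) = 12 + 2*D**2 (l(D) = (D**2 + D*D) + 12 = (D**2 + D**2) + 12 = 2*D**2 + 12 = 12 + 2*D**2)
l(-351) + x = (12 + 2*(-351)**2) - 303758 = (12 + 2*123201) - 303758 = (12 + 246402) - 303758 = 246414 - 303758 = -57344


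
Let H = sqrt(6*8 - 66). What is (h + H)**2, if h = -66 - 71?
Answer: 18751 - 822*I*sqrt(2) ≈ 18751.0 - 1162.5*I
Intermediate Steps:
H = 3*I*sqrt(2) (H = sqrt(48 - 66) = sqrt(-18) = 3*I*sqrt(2) ≈ 4.2426*I)
h = -137
(h + H)**2 = (-137 + 3*I*sqrt(2))**2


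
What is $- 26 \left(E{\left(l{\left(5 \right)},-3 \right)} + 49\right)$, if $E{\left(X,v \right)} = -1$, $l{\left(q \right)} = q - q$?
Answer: $-1248$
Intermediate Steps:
$l{\left(q \right)} = 0$
$- 26 \left(E{\left(l{\left(5 \right)},-3 \right)} + 49\right) = - 26 \left(-1 + 49\right) = \left(-26\right) 48 = -1248$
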